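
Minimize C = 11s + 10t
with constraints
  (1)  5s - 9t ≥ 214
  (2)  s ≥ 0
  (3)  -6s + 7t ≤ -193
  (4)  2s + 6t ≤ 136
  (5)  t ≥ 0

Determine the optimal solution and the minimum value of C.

Vertices and C = 11s + 10t:
  (209/4, 21/4) → C = 2509/4
  (214/5, 0) → C = 2354/5
  (68, 0) → C = 748

s = 214/5, t = 0, minimum C = 2354/5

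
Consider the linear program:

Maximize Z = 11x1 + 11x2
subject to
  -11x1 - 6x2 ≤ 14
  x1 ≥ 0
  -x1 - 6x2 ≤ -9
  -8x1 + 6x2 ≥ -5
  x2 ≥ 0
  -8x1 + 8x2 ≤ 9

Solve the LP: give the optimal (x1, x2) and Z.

Extreme points and Z = 11x1 + 11x2:
  (14/9, 67/54) → Z = 1661/54
  (9/28, 81/56) → Z = 1089/56
  (47/8, 7) → Z = 1133/8

The binding constraints are -8x1 + 6x2 = -5 and -8x1 + 8x2 = 9.
Solving simultaneously gives x1 = 47/8, x2 = 7.

x1 = 47/8, x2 = 7, maximum Z = 1133/8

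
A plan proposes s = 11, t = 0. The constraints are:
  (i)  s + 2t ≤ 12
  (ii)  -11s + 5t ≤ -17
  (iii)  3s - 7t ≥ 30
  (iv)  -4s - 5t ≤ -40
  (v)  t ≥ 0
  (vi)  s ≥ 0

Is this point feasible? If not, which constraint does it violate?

(i): 11 ≤ 12 ✓
(ii): -121 ≤ -17 ✓
(iii): 33 ≥ 30 ✓
(iv): -44 ≤ -40 ✓
(v): 0 ≥ 0 ✓
(vi): 11 ≥ 0 ✓

feasible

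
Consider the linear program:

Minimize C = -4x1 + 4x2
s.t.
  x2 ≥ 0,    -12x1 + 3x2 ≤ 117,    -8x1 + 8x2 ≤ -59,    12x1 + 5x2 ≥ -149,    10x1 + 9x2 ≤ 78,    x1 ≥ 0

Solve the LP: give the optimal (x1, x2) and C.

Corner points and C = -4x1 + 4x2:
  (59/8, 0) → C = -59/2
  (39/5, 0) → C = -156/5
  (1155/152, 17/76) → C = -59/2

At the optimal vertex, x2 = 0 and 10x1 + 9x2 = 78.
Solving simultaneously gives x1 = 39/5, x2 = 0.

x1 = 39/5, x2 = 0, minimum C = -156/5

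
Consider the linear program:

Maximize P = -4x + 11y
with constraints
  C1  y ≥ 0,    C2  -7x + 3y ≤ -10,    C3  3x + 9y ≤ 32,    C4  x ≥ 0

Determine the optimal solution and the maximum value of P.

x = 31/12, y = 97/36, maximum P = 695/36

Corner points and P = -4x + 11y:
  (10/7, 0) → P = -40/7
  (32/3, 0) → P = -128/3
  (31/12, 97/36) → P = 695/36

The optimum lies where -7x + 3y = -10 and 3x + 9y = 32.
Solving simultaneously gives x = 31/12, y = 97/36.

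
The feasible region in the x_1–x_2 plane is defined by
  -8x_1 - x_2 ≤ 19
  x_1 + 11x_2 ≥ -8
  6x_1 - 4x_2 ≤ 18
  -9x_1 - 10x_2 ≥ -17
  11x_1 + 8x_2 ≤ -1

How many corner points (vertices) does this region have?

3

Pairwise boundary intersections that survive every other constraint:
  (-67/29, -15/29)
  (-151/53, 201/53)
  (53/113, -87/113)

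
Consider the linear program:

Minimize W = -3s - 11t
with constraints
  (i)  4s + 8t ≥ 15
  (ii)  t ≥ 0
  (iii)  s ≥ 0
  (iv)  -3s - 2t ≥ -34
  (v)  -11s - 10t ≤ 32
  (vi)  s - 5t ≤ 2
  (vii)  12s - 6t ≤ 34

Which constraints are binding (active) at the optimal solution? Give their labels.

Corner points and W = -3s - 11t:
  (0, 15/8) → W = -165/8
  (181/60, 11/30) → W = -157/12
  (0, 17) → W = -187
  (136/21, 51/7) → W = -697/7

The minimum is at (0, 17). Substituting into each constraint, equality holds for (iii) and (iv); the remaining constraints have slack.

(iii) and (iv)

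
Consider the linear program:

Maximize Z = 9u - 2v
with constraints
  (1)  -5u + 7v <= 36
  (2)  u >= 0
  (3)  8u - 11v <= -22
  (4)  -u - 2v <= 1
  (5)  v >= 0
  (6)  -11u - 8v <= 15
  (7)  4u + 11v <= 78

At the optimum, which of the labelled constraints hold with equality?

Corner points and Z = 9u - 2v:
  (0, 36/7) → Z = -72/7
  (150/83, 534/83) → Z = 282/83
  (0, 2) → Z = -4
  (14/3, 178/33) → Z = 1030/33

The maximum is at (14/3, 178/33). Substituting into each constraint, equality holds for (3) and (7); the remaining constraints have slack.

(3) and (7)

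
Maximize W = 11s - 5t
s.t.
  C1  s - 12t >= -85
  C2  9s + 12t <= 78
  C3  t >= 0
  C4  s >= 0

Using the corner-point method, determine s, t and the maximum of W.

Feasible corners and W = 11s - 5t:
  (26/3, 0) → W = 286/3
  (0, 13/2) → W = -65/2
  (0, 0) → W = 0

At the optimal vertex, 9s + 12t = 78 and t = 0.
Solving simultaneously gives s = 26/3, t = 0.

s = 26/3, t = 0, maximum W = 286/3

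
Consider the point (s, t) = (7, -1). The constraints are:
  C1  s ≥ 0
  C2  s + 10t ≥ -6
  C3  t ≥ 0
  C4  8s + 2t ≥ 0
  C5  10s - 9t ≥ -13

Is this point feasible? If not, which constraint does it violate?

not feasible — violates C3

Constraint C3: t = -1, which is not ≥ 0. All other constraints are satisfied.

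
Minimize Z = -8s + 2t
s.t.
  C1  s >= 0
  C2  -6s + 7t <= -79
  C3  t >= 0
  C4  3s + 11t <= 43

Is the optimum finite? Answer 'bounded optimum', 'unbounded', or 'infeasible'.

bounded optimum

Extreme points and Z = -8s + 2t:
  (79/6, 0) → Z = -316/3
  (390/29, 7/29) → Z = -3106/29
  (43/3, 0) → Z = -344/3
The feasible region has finitely many vertices and no improving ray; the minimum is -344/3 at (43/3, 0).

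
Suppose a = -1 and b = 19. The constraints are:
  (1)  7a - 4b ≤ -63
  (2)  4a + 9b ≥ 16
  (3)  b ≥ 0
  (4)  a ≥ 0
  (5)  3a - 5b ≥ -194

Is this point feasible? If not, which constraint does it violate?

Constraint (4): a = -1, which is not ≥ 0. All other constraints are satisfied.

not feasible — violates (4)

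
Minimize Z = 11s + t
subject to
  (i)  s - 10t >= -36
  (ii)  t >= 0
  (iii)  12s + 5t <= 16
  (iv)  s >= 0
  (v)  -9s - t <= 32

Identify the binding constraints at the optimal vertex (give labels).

(ii) and (iv)

Corner points and Z = 11s + t:
  (4/3, 0) → Z = 44/3
  (0, 0) → Z = 0
  (0, 16/5) → Z = 16/5

The minimum is at (0, 0). Substituting into each constraint, equality holds for (ii) and (iv); the remaining constraints have slack.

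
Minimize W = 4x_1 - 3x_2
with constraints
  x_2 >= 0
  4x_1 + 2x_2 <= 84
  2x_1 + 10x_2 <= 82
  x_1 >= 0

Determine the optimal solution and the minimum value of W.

Feasible corners and W = 4x_1 - 3x_2:
  (21, 0) → W = 84
  (0, 0) → W = 0
  (169/9, 40/9) → W = 556/9
  (0, 41/5) → W = -123/5

The binding constraints are 2x_1 + 10x_2 = 82 and x_1 = 0.
Solving simultaneously gives x_1 = 0, x_2 = 41/5.

x_1 = 0, x_2 = 41/5, minimum W = -123/5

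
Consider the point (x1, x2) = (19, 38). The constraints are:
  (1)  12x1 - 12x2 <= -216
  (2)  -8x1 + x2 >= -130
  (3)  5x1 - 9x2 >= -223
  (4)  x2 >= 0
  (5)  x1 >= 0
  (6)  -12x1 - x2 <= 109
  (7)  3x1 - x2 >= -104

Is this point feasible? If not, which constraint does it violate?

not feasible — violates (3)

Constraint (3): 5x1 - 9x2 = -247, which is not ≥ -223. All other constraints are satisfied.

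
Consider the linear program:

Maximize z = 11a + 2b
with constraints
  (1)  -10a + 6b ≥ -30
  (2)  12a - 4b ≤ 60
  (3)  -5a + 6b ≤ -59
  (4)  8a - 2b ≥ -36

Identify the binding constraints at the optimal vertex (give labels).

Corner points and z = 11a + 2b:
  (-29/5, -44/3) → z = -1397/15
  (-69/7, -150/7) → z = -1059/7
  (-167/19, -326/19) → z = -131

The maximum is at (-29/5, -44/3). Substituting into each constraint, equality holds for (1) and (3); the remaining constraints have slack.

(1) and (3)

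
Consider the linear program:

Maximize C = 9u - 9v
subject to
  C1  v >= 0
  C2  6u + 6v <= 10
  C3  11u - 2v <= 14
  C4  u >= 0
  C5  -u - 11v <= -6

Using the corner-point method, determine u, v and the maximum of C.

Corner points and C = 9u - 9v:
  (0, 5/3) → C = -15
  (37/30, 13/30) → C = 36/5
  (0, 6/11) → C = -54/11

The optimum lies where 6u + 6v = 10 and -u - 11v = -6.
Solving simultaneously gives u = 37/30, v = 13/30.

u = 37/30, v = 13/30, maximum C = 36/5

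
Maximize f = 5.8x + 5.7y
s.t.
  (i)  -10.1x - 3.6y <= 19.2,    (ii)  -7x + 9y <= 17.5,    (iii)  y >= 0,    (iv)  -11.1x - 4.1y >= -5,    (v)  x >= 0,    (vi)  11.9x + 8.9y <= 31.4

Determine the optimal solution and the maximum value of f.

x = 0, y = 50/41, maximum f = 285/41

Feasible corners and f = 5.8x + 5.7y:
  (50/111, 0) → f = 290/111
  (0, 0) → f = 0
  (0, 50/41) → f = 285/41

At the optimal vertex, -11.1x - 4.1y = -5 and x = 0.
Solving simultaneously gives x = 0, y = 50/41.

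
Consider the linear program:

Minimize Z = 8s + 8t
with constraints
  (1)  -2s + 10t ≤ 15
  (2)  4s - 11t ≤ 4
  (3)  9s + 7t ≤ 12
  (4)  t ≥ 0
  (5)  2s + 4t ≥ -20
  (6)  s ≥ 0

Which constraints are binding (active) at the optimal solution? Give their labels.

Extreme points and Z = 8s + 8t:
  (15/104, 159/104) → Z = 174/13
  (0, 3/2) → Z = 12
  (160/127, 12/127) → Z = 1376/127
  (1, 0) → Z = 8
  (0, 0) → Z = 0

The minimum is at (0, 0). Substituting into each constraint, equality holds for (4) and (6); the remaining constraints have slack.

(4) and (6)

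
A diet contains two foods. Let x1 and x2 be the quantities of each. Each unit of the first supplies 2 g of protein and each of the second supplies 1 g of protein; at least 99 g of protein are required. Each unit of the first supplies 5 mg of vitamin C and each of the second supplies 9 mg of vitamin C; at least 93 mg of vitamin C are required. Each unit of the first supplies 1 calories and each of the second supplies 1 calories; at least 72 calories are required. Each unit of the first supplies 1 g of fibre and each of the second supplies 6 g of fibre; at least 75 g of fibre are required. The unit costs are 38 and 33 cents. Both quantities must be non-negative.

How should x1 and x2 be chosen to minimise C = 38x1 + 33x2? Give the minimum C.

Feasible corners and C = 38x1 + 33x2:
  (0, 99) → C = 3267
  (75, 0) → C = 2850
  (27, 45) → C = 2511
  (357/5, 3/5) → C = 2733
The feasible region is unbounded (it extends along (0, 1), (1, 0)), but C strictly increases along every unbounded feasible direction, so there is no improving ray and the minimum is attained at a vertex.

x1 = 27, x2 = 45, minimum C = 2511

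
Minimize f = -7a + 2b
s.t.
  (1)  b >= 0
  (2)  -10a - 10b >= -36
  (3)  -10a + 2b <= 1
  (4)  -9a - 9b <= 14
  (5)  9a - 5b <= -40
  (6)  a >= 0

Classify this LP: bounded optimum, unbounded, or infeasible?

infeasible

The boundaries b = 0 and -10a - 10b = -36 meet at (18/5, 0), but that point violates 9a - 5b ≤ -40. Every candidate vertex is excluded by some other constraint, so the feasible region is empty.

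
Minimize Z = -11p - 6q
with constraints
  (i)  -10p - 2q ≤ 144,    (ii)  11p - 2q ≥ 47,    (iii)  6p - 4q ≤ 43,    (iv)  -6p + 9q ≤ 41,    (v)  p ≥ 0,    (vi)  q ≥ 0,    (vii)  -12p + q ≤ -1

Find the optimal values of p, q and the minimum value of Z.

Extreme points and Z = -11p - 6q:
  (505/87, 733/87) → Z = -9953/87
  (47/11, 0) → Z = -47
  (551/30, 84/5) → Z = -1817/6
  (43/6, 0) → Z = -473/6

The binding constraints are 6p - 4q = 43 and -6p + 9q = 41.
Solving simultaneously gives p = 551/30, q = 84/5.

p = 551/30, q = 84/5, minimum Z = -1817/6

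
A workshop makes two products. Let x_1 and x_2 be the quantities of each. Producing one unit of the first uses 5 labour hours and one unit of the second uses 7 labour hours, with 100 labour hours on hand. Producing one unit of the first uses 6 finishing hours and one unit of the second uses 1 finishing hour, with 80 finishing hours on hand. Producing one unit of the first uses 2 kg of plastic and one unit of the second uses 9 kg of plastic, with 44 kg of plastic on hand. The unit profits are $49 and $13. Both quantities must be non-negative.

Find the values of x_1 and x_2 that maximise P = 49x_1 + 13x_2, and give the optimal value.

Vertices and P = 49x_1 + 13x_2:
  (0, 0) → P = 0
  (0, 44/9) → P = 572/9
  (40/3, 0) → P = 1960/3
  (13, 2) → P = 663

x_1 = 13, x_2 = 2, maximum P = 663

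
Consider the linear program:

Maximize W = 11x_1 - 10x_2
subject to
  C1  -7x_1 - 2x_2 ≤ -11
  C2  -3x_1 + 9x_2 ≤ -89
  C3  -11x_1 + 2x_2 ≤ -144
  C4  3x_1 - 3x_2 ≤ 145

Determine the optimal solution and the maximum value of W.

x_1 = 173/3, x_2 = 28/3, maximum W = 541

Corner points and W = 11x_1 - 10x_2:
  (155/18, -887/36) → W = 3070/9
  (323/27, -982/27) → W = 13373/27
  (1118/93, -547/93) → W = 17768/93
  (173/3, 28/3) → W = 541

The binding constraints are -3x_1 + 9x_2 = -89 and 3x_1 - 3x_2 = 145.
Solving simultaneously gives x_1 = 173/3, x_2 = 28/3.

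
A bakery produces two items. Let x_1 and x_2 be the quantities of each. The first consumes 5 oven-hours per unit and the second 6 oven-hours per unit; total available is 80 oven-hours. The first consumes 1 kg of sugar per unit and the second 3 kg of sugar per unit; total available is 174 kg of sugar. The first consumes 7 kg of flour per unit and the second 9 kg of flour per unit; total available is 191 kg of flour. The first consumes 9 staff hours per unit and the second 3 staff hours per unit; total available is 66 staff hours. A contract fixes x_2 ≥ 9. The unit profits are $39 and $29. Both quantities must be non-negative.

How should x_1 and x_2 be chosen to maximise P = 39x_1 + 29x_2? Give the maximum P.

Corner points and P = 39x_1 + 29x_2:
  (0, 40/3) → P = 1160/3
  (0, 9) → P = 261
  (4, 10) → P = 446
  (13/3, 9) → P = 430

The optimum lies where 5x_1 + 6x_2 = 80 and 9x_1 + 3x_2 = 66.
Solving simultaneously gives x_1 = 4, x_2 = 10.

x_1 = 4, x_2 = 10, maximum P = 446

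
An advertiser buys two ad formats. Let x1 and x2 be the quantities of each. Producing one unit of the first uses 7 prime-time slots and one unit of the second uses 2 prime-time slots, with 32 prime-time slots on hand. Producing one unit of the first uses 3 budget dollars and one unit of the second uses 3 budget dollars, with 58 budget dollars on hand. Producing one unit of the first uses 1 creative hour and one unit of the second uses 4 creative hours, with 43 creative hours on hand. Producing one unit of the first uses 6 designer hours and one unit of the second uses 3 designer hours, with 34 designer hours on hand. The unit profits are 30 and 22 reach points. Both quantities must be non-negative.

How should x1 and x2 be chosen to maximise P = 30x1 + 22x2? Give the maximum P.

x1 = 1/3, x2 = 32/3, maximum P = 734/3

Feasible corners and P = 30x1 + 22x2:
  (0, 0) → P = 0
  (0, 43/4) → P = 473/2
  (32/7, 0) → P = 960/7
  (28/9, 46/9) → P = 1852/9
  (1/3, 32/3) → P = 734/3

The binding constraints are x1 + 4x2 = 43 and 6x1 + 3x2 = 34.
Solving simultaneously gives x1 = 1/3, x2 = 32/3.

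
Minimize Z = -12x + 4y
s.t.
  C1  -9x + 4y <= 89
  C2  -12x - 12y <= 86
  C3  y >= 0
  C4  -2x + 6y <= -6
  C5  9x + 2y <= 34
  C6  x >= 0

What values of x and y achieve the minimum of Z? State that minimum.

At the optimal vertex, y = 0 and 9x + 2y = 34.
Solving simultaneously gives x = 34/9, y = 0.

x = 34/9, y = 0, minimum Z = -136/3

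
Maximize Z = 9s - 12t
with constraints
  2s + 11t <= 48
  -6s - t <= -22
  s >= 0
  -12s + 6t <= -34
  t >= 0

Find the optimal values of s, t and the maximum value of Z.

The binding constraints are 2s + 11t = 48 and t = 0.
Solving simultaneously gives s = 24, t = 0.

s = 24, t = 0, maximum Z = 216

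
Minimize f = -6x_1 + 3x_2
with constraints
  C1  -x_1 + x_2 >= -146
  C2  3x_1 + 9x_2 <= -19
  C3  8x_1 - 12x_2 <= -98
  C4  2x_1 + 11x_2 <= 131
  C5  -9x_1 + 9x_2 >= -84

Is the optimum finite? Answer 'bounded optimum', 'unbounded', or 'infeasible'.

Extreme points and f = -6x_1 + 3x_2:
  (-185/18, 71/54) → f = 1181/18
  (-1388/15, 431/15) → f = 3207/5
The feasible region has finitely many vertices and no improving ray; the minimum is 1181/18 at (-185/18, 71/54).

bounded optimum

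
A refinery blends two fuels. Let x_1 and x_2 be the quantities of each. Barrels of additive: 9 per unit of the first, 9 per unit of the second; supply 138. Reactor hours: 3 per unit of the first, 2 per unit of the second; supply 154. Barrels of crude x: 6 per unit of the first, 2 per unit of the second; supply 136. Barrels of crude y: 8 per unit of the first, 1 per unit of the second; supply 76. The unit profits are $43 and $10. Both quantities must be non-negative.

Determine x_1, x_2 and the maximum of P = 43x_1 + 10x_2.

Extreme points and P = 43x_1 + 10x_2:
  (0, 0) → P = 0
  (0, 46/3) → P = 460/3
  (19/2, 0) → P = 817/2
  (26/3, 20/3) → P = 1318/3

The binding constraints are 9x_1 + 9x_2 = 138 and 8x_1 + x_2 = 76.
Solving simultaneously gives x_1 = 26/3, x_2 = 20/3.

x_1 = 26/3, x_2 = 20/3, maximum P = 1318/3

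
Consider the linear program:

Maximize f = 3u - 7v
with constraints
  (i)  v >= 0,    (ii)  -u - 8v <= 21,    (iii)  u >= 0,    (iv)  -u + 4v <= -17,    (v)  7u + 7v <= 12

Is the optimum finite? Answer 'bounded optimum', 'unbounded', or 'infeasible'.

The boundaries v = 0 and u = 0 meet at (0, 0), but that point violates -u + 4v ≤ -17. Every candidate vertex is excluded by some other constraint, so the feasible region is empty.

infeasible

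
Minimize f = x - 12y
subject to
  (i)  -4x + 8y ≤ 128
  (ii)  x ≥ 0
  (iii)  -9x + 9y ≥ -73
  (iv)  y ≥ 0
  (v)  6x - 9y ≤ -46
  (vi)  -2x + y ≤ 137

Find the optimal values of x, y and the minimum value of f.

x = 434/9, y = 361/9, minimum f = -3898/9

Vertices and f = x - 12y:
  (0, 16) → f = -192
  (434/9, 361/9) → f = -3898/9
  (0, 46/9) → f = -184/3
  (119/3, 284/9) → f = -339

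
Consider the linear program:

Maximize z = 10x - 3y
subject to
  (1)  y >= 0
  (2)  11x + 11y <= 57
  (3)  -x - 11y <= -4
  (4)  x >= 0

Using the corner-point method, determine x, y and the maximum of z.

x = 57/11, y = 0, maximum z = 570/11

Extreme points and z = 10x - 3y:
  (57/11, 0) → z = 570/11
  (4, 0) → z = 40
  (0, 57/11) → z = -171/11
  (0, 4/11) → z = -12/11

At the optimal vertex, y = 0 and 11x + 11y = 57.
Solving simultaneously gives x = 57/11, y = 0.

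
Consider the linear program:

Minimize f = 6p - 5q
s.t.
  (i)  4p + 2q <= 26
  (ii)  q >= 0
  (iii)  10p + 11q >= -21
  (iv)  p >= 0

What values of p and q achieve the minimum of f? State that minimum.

p = 0, q = 13, minimum f = -65

Corner points and f = 6p - 5q:
  (13/2, 0) → f = 39
  (0, 13) → f = -65
  (0, 0) → f = 0

The optimum lies where 4p + 2q = 26 and p = 0.
Solving simultaneously gives p = 0, q = 13.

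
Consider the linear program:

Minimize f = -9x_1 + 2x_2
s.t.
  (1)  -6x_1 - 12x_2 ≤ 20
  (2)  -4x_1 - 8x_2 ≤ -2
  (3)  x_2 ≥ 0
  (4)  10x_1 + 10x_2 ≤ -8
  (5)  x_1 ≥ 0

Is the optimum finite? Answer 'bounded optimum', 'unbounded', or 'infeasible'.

The boundaries -4x_1 - 8x_2 = -2 and x_2 = 0 meet at (1/2, 0), but that point violates 10x_1 + 10x_2 ≤ -8. Every candidate vertex is excluded by some other constraint, so the feasible region is empty.

infeasible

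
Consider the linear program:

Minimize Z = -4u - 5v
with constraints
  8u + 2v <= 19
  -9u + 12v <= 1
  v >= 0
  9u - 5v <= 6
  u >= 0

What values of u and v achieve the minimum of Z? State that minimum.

u = 11/9, v = 1, minimum Z = -89/9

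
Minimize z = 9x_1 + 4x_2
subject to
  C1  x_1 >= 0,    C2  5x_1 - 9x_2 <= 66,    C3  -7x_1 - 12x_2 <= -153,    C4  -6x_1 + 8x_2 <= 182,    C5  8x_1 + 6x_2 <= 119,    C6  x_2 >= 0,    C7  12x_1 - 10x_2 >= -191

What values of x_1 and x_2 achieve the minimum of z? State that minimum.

x_1 = 0, x_2 = 51/4, minimum z = 51

Feasible corners and z = 9x_1 + 4x_2:
  (0, 51/4) → z = 51
  (0, 191/10) → z = 382/5
  (85/9, 391/54) → z = 3077/27
  (11/38, 739/38) → z = 3055/38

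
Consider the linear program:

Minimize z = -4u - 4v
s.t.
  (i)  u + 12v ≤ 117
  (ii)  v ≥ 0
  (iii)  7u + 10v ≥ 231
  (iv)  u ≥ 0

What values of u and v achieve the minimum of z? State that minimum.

u = 117, v = 0, minimum z = -468

Extreme points and z = -4u - 4v:
  (117, 0) → z = -468
  (801/37, 294/37) → z = -4380/37
  (33, 0) → z = -132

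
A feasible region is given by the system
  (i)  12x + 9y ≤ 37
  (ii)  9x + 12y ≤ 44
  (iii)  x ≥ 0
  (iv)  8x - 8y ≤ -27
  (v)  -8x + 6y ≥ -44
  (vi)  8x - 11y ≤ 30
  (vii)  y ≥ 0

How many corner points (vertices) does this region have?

3

The feasible vertices (each the meet of two boundaries and inside every other half-plane) are:
  (0, 11/3)
  (1/6, 85/24)
  (0, 27/8)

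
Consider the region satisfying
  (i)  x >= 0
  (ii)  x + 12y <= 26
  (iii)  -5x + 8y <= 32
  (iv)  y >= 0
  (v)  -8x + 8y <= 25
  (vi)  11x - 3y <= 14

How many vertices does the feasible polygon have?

4

Intersecting each pair of boundary lines and keeping only the points that satisfy every inequality leaves:
  (0, 13/6)
  (0, 0)
  (82/45, 272/135)
  (14/11, 0)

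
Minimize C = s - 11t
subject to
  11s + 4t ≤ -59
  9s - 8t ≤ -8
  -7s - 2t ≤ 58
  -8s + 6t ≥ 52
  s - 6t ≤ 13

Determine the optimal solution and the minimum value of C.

s = -19, t = 75/2, minimum C = -863/2

Corner points and C = s - 11t:
  (-19, 75/2) → C = -863/2
  (-281/49, 50/49) → C = -831/49
  (-226/29, -50/29) → C = 324/29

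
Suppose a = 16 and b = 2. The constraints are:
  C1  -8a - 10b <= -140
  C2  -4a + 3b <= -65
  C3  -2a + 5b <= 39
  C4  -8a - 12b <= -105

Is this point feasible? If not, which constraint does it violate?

Constraint C2: -4a + 3b = -58, which is not ≤ -65. All other constraints are satisfied.

not feasible — violates C2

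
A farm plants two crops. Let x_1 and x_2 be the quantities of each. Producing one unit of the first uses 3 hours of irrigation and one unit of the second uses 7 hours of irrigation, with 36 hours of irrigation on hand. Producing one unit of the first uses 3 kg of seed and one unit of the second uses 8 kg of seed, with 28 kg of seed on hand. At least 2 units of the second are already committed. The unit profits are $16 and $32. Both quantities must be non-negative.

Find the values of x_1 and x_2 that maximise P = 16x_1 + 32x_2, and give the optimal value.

x_1 = 4, x_2 = 2, maximum P = 128

Vertices and P = 16x_1 + 32x_2:
  (0, 7/2) → P = 112
  (0, 2) → P = 64
  (4, 2) → P = 128

The binding constraints are 3x_1 + 8x_2 = 28 and x_2 = 2.
Solving simultaneously gives x_1 = 4, x_2 = 2.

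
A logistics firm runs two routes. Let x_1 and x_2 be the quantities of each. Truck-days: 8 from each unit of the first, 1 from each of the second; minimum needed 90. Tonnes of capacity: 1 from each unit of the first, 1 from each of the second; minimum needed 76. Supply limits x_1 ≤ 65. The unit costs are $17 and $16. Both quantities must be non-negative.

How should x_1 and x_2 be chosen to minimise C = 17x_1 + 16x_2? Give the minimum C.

x_1 = 2, x_2 = 74, minimum C = 1218

Feasible corners and C = 17x_1 + 16x_2:
  (0, 90) → C = 1440
  (2, 74) → C = 1218
  (65, 11) → C = 1281
The feasible region is unbounded (it extends along (0, 1)), but C strictly increases along every unbounded feasible direction, so there is no improving ray and the minimum is attained at a vertex.

At the optimal vertex, 8x_1 + x_2 = 90 and x_1 + x_2 = 76.
Solving simultaneously gives x_1 = 2, x_2 = 74.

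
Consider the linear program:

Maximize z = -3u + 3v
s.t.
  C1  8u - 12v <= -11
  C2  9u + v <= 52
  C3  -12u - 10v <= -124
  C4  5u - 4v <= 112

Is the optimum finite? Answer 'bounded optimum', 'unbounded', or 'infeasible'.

unbounded

From the feasible point (66/13, 82/13), moving in the direction (-10, 12) keeps every constraint satisfied while z increases without bound.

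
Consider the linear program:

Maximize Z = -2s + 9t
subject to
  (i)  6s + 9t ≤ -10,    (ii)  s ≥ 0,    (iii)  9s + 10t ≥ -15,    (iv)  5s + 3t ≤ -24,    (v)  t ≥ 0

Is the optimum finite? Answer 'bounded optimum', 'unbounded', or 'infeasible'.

infeasible

The boundaries 5s + 3t = -24 and t = 0 meet at (-24/5, 0), but that point violates s ≥ 0. Every candidate vertex is excluded by some other constraint, so the feasible region is empty.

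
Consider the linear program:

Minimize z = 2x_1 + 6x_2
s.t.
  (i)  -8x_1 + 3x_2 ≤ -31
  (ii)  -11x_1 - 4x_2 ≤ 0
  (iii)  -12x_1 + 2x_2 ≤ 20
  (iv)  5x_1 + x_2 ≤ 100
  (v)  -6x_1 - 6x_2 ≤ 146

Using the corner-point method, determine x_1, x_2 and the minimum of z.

x_1 = 373/12, x_2 = -665/12, minimum z = -811/3

Extreme points and z = 2x_1 + 6x_2:
  (124/65, -341/65) → z = -1798/65
  (331/23, 645/23) → z = 4532/23
  (292/21, -803/21) → z = -4234/21
  (373/12, -665/12) → z = -811/3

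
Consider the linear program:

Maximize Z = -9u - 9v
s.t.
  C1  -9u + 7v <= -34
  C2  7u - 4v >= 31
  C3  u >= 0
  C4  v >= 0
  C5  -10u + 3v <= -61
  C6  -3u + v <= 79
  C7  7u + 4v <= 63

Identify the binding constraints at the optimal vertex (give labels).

C4 and C5

Extreme points and Z = -9u - 9v:
  (61/10, 0) → Z = -549/10
  (9, 0) → Z = -81
  (433/61, 203/61) → Z = -5724/61

The maximum is at (61/10, 0). Substituting into each constraint, equality holds for C4 and C5; the remaining constraints have slack.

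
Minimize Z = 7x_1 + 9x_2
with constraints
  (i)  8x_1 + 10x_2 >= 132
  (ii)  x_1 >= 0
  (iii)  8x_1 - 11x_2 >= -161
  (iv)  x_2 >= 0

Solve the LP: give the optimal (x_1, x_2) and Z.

Feasible corners and Z = 7x_1 + 9x_2:
  (0, 66/5) → Z = 594/5
  (33/2, 0) → Z = 231/2
  (0, 161/11) → Z = 1449/11
The feasible region is unbounded (it extends along (1, 0), (11, 8)), but Z strictly increases along every unbounded feasible direction, so there is no improving ray and the minimum is attained at a vertex.

At the optimal vertex, 8x_1 + 10x_2 = 132 and x_2 = 0.
Solving simultaneously gives x_1 = 33/2, x_2 = 0.

x_1 = 33/2, x_2 = 0, minimum Z = 231/2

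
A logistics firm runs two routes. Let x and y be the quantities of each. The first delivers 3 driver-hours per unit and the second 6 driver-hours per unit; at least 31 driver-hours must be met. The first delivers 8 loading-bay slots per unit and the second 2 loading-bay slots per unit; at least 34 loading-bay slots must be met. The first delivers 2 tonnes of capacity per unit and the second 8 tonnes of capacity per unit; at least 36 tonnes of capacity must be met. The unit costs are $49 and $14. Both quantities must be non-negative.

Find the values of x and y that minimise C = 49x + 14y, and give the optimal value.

Vertices and C = 49x + 14y:
  (0, 17) → C = 238
  (18, 0) → C = 882
  (10/3, 11/3) → C = 644/3
The feasible region is unbounded (it extends along (0, 1), (1, 0)), but C strictly increases along every unbounded feasible direction, so there is no improving ray and the minimum is attained at a vertex.

x = 10/3, y = 11/3, minimum C = 644/3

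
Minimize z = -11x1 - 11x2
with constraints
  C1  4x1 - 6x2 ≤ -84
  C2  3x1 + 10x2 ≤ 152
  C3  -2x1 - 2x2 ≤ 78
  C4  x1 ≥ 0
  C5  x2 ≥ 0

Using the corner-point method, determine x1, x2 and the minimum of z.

Extreme points and z = -11x1 - 11x2:
  (36/29, 430/29) → z = -5126/29
  (0, 14) → z = -154
  (0, 76/5) → z = -836/5

At the optimal vertex, 4x1 - 6x2 = -84 and 3x1 + 10x2 = 152.
Solving simultaneously gives x1 = 36/29, x2 = 430/29.

x1 = 36/29, x2 = 430/29, minimum z = -5126/29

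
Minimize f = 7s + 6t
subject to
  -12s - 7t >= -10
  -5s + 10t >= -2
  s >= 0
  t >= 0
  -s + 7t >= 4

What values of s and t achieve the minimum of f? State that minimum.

s = 0, t = 4/7, minimum f = 24/7

Vertices and f = 7s + 6t:
  (0, 10/7) → f = 60/7
  (6/13, 58/91) → f = 642/91
  (0, 4/7) → f = 24/7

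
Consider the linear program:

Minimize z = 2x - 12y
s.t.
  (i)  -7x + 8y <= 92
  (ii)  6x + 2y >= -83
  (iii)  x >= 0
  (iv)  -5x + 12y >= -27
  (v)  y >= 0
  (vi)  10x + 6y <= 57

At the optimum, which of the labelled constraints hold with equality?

Vertices and z = 2x - 12y:
  (0, 0) → z = 0
  (0, 19/2) → z = -114
  (27/5, 0) → z = 54/5
  (141/25, 1/10) → z = 252/25

The minimum is at (0, 19/2). Substituting into each constraint, equality holds for (iii) and (vi); the remaining constraints have slack.

(iii) and (vi)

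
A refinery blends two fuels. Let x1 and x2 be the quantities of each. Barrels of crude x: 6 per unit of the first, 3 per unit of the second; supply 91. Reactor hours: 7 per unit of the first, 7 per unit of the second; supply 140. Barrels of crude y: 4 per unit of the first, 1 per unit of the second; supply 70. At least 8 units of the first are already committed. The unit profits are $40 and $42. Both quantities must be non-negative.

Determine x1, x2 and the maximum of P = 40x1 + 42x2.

Extreme points and P = 40x1 + 42x2:
  (91/6, 0) → P = 1820/3
  (8, 0) → P = 320
  (31/3, 29/3) → P = 2458/3
  (8, 12) → P = 824

x1 = 8, x2 = 12, maximum P = 824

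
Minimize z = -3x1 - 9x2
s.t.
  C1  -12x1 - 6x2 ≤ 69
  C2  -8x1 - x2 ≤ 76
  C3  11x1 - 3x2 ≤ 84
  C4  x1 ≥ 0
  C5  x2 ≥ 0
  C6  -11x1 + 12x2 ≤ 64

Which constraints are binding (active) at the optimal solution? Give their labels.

Feasible corners and z = -3x1 - 9x2:
  (84/11, 0) → z = -252/11
  (400/33, 148/9) → z = -2028/11
  (0, 0) → z = 0
  (0, 16/3) → z = -48

The minimum is at (400/33, 148/9). Substituting into each constraint, equality holds for C3 and C6; the remaining constraints have slack.

C3 and C6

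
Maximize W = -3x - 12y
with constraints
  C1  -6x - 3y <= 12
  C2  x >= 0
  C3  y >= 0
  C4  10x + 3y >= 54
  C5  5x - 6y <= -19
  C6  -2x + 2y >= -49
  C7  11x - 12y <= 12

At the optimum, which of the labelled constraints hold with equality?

Extreme points and W = -3x - 12y:
  (0, 18) → W = -216
  (89/25, 92/15) → W = -2107/25
  (50, 269/6) → W = -688
  (282, 515/2) → W = -3936
The feasible region is unbounded (it extends along (0, 1), (1, 1)), but W strictly decreases along every unbounded feasible direction, so there is no improving ray and the maximum is attained at a vertex.

The maximum is at (89/25, 92/15). Substituting into each constraint, equality holds for C4 and C5; the remaining constraints have slack.

C4 and C5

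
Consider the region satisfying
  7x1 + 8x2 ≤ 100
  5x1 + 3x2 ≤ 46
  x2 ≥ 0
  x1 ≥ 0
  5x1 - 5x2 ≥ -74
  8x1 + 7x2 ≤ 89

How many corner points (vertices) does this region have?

5

Of the 15 pairwise boundary intersections, those satisfying every inequality are:
  (0, 25/2)
  (4/5, 59/5)
  (46/5, 0)
  (5, 7)
  (0, 0)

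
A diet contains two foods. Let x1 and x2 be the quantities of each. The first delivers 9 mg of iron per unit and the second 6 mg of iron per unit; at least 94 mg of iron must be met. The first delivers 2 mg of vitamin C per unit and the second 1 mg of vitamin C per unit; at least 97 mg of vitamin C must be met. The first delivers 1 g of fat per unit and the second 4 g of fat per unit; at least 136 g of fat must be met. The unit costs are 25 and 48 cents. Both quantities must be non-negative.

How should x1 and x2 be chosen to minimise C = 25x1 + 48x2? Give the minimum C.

Corner points and C = 25x1 + 48x2:
  (0, 97) → C = 4656
  (136, 0) → C = 3400
  (36, 25) → C = 2100
The feasible region is unbounded (it extends along (0, 1), (1, 0)), but C strictly increases along every unbounded feasible direction, so there is no improving ray and the minimum is attained at a vertex.

The binding constraints are 2x1 + x2 = 97 and x1 + 4x2 = 136.
Solving simultaneously gives x1 = 36, x2 = 25.

x1 = 36, x2 = 25, minimum C = 2100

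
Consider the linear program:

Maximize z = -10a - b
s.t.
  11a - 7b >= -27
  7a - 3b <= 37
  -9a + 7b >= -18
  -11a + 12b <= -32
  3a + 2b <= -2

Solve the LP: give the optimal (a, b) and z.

Feasible corners and z = -10a - b:
  (-45/2, -63/2) → z = 513/2
  (-548/55, -59/5) → z = 6129/55
  (-8/31, -90/31) → z = 170/31

a = -45/2, b = -63/2, maximum z = 513/2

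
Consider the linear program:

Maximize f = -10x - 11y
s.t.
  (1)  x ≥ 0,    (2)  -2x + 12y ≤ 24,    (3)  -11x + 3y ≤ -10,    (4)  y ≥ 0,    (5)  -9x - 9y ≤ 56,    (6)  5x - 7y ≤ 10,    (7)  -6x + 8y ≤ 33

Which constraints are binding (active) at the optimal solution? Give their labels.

Vertices and f = -10x - 11y:
  (32/21, 142/63) → f = -2522/63
  (144/23, 70/23) → f = -2210/23
  (10/11, 0) → f = -100/11
  (2, 0) → f = -20

The maximum is at (10/11, 0). Substituting into each constraint, equality holds for (3) and (4); the remaining constraints have slack.

(3) and (4)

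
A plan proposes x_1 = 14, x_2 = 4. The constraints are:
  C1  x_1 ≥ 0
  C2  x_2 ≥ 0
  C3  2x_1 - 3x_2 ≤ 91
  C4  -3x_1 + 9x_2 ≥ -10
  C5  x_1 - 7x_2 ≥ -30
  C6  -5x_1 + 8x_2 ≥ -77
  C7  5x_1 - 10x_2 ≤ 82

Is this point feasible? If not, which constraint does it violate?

feasible

C1: 14 ≥ 0 ✓
C2: 4 ≥ 0 ✓
C3: 16 ≤ 91 ✓
C4: -6 ≥ -10 ✓
C5: -14 ≥ -30 ✓
C6: -38 ≥ -77 ✓
C7: 30 ≤ 82 ✓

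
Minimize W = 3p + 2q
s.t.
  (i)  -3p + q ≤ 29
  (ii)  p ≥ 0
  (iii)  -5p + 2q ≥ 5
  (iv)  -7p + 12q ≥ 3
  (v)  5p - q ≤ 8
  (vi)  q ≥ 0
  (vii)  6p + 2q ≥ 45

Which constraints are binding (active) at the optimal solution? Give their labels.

(iii) and (vii)

Extreme points and W = 3p + 2q:
  (0, 29) → W = 58
  (37/2, 169/2) → W = 449/2
  (0, 45/2) → W = 45
  (21/5, 13) → W = 193/5
  (40/11, 255/22) → W = 375/11

The minimum is at (40/11, 255/22). Substituting into each constraint, equality holds for (iii) and (vii); the remaining constraints have slack.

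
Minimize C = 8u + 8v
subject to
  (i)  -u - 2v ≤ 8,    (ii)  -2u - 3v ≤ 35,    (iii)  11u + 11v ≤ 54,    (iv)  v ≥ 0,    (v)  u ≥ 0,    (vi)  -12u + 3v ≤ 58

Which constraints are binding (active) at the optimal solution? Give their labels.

Vertices and C = 8u + 8v:
  (54/11, 0) → C = 432/11
  (0, 54/11) → C = 432/11
  (0, 0) → C = 0

The minimum is at (0, 0). Substituting into each constraint, equality holds for (iv) and (v); the remaining constraints have slack.

(iv) and (v)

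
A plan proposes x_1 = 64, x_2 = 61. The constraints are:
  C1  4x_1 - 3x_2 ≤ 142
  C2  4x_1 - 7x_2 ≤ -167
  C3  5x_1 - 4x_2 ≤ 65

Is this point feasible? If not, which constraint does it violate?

not feasible — violates C3

Constraint C3: 5x_1 - 4x_2 = 76, which is not ≤ 65. All other constraints are satisfied.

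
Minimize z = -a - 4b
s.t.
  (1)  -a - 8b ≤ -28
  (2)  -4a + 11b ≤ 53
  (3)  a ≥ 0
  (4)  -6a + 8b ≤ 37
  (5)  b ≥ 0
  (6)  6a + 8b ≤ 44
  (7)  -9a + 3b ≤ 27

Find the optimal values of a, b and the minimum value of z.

Extreme points and z = -a - 4b:
  (0, 7/2) → z = -14
  (16/5, 31/10) → z = -78/5
  (1/2, 5) → z = -41/2
  (30/49, 247/49) → z = -1018/49
  (0, 37/8) → z = -37/2

At the optimal vertex, -4a + 11b = 53 and 6a + 8b = 44.
Solving simultaneously gives a = 30/49, b = 247/49.

a = 30/49, b = 247/49, minimum z = -1018/49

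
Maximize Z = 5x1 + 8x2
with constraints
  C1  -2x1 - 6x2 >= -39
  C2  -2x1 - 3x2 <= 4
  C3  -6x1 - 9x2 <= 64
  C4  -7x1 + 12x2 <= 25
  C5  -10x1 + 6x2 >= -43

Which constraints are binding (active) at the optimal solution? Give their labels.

Feasible corners and Z = 5x1 + 8x2:
  (53/11, 323/66) → Z = 2087/33
  (41/6, 38/9) → Z = 1223/18
  (-41/15, 22/45) → Z = -439/45
  (5/2, -3) → Z = -23/2

The maximum is at (41/6, 38/9). Substituting into each constraint, equality holds for C1 and C5; the remaining constraints have slack.

C1 and C5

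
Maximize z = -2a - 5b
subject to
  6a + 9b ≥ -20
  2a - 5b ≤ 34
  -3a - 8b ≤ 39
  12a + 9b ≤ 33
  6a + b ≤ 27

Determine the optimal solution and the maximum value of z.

The feasible region is unbounded (it extends along (-3, 2), (-3, 4)), but z strictly decreases along every unbounded feasible direction, so there is no improving ray and the maximum is attained at a vertex.

a = 103/24, b = -61/12, maximum z = 101/6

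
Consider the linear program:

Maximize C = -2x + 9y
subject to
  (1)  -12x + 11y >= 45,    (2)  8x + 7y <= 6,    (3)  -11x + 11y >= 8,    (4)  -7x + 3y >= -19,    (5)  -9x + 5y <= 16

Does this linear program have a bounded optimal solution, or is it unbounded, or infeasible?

infeasible

The boundaries -12x + 11y = 45 and 8x + 7y = 6 meet at (-249/172, 108/43), but that point violates -9x + 5y ≤ 16. Every candidate vertex is excluded by some other constraint, so the feasible region is empty.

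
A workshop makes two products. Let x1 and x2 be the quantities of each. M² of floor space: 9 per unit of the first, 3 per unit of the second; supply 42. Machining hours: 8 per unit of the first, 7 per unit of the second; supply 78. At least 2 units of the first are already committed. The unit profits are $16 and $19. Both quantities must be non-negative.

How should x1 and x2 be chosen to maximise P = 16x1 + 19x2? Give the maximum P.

Extreme points and P = 16x1 + 19x2:
  (14/3, 0) → P = 224/3
  (2, 0) → P = 32
  (2, 8) → P = 184

x1 = 2, x2 = 8, maximum P = 184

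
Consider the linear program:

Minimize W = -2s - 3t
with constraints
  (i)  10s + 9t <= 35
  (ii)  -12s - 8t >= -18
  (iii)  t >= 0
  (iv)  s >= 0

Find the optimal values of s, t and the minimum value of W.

s = 0, t = 9/4, minimum W = -27/4

Extreme points and W = -2s - 3t:
  (3/2, 0) → W = -3
  (0, 9/4) → W = -27/4
  (0, 0) → W = 0

The binding constraints are -12s - 8t = -18 and s = 0.
Solving simultaneously gives s = 0, t = 9/4.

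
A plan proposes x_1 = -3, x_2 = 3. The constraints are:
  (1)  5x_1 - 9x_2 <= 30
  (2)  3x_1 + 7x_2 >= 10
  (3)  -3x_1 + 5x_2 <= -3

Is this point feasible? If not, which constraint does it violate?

Constraint (3): -3x_1 + 5x_2 = 24, which is not ≤ -3. All other constraints are satisfied.

not feasible — violates (3)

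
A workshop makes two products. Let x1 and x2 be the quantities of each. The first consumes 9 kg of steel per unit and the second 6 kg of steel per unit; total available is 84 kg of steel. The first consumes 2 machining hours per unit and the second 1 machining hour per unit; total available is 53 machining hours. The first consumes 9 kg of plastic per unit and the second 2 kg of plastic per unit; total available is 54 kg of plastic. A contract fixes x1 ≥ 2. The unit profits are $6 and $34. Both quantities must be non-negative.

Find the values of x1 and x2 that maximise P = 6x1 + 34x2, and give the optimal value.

The binding constraints are 9x1 + 6x2 = 84 and x1 = 2.
Solving simultaneously gives x1 = 2, x2 = 11.

x1 = 2, x2 = 11, maximum P = 386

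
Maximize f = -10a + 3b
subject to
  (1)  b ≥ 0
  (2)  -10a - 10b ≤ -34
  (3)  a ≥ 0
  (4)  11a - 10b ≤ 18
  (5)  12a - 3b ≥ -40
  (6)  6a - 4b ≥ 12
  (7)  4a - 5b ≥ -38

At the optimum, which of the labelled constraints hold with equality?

(4) and (6)

Extreme points and f = -10a + 3b:
  (3, 3/2) → f = -51/2
  (94/3, 98/3) → f = -646/3
  (106/7, 138/7) → f = -646/7

The maximum is at (3, 3/2). Substituting into each constraint, equality holds for (4) and (6); the remaining constraints have slack.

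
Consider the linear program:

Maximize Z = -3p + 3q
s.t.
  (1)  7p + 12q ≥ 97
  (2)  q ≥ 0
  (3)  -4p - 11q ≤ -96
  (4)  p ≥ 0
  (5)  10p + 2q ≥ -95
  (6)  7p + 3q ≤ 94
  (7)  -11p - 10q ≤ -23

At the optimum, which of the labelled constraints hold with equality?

Feasible corners and Z = -3p + 3q:
  (0, 96/11) → Z = 288/11
  (746/65, 296/65) → Z = -270/13
  (0, 94/3) → Z = 94

The maximum is at (0, 94/3). Substituting into each constraint, equality holds for (4) and (6); the remaining constraints have slack.

(4) and (6)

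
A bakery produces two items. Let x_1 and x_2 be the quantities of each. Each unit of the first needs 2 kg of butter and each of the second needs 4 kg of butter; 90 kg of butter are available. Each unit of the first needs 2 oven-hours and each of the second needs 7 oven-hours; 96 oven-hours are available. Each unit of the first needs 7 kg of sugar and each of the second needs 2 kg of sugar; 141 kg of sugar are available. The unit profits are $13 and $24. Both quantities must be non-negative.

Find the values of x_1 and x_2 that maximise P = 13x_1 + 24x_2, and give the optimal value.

At the optimal vertex, 2x_1 + 7x_2 = 96 and 7x_1 + 2x_2 = 141.
Solving simultaneously gives x_1 = 53/3, x_2 = 26/3.

x_1 = 53/3, x_2 = 26/3, maximum P = 1313/3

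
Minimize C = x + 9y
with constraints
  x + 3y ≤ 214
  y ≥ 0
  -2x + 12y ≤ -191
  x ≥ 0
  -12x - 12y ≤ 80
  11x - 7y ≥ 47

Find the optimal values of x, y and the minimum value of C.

x = 191/2, y = 0, minimum C = 191/2

Extreme points and C = x + 9y:
  (214, 0) → C = 214
  (349/2, 79/6) → C = 293
  (191/2, 0) → C = 191/2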